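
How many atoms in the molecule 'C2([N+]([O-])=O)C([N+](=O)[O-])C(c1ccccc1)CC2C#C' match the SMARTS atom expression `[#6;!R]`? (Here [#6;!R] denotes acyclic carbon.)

2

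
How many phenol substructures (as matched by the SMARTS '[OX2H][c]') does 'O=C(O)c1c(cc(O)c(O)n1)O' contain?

3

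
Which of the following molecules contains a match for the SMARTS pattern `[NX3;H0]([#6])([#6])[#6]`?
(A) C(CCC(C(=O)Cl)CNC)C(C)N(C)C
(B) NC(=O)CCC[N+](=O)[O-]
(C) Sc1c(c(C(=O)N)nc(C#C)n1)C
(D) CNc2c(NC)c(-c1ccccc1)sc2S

A

[NX3;H0]([#6])([#6])[#6] describes a trivalent nitrogen with no H, bonded to three carbons (a tertiary amine).
(A) contains a dimethylamino group (-N(CH3)2), which satisfies every atom and bond constraint.
(B) has a primary amide (-C(=O)NH2) but the amide nitrogen has H2 and only one carbon neighbour.
(C) has a primary amide (-C(=O)NH2) but the amide nitrogen has H2 and only one carbon neighbour.
(D) has an N-methylamino group (-NHCH3) but the nitrogen still has one H (H1), not H0.
So the answer is (A).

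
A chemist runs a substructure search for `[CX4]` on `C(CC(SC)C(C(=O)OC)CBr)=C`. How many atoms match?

The query [CX4] means: C with X4: aliphatic carbon with exactly 4 total connections (bonds + H).
Check the 13 heavy atoms by environment: 6× C (X4) → match; 3× C (X3) → no; 1× O (X1) → no; 1× O (X2) → no; 1× S (X2) → no; 1× Br (X1) → no.
That gives 6 matching atoms.

6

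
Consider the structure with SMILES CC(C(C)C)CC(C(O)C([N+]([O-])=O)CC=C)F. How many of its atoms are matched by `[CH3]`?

3

Check the 17 heavy atoms by environment: 3× C (H3) → match; 6× C (H1) → no; 3× C (H2) → no; 1× N (charge +1, H0) → no; 1× O (charge -1, H0) → no; 1× O (H0) → no; 1× F (H0) → no; 1× O (H1) → no.
That gives 3 matching atoms.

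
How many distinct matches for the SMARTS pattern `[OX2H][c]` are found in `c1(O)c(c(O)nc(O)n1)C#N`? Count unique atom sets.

3

[OX2H][c] is the SMARTS for a phenol: a hydroxyl oxygen attached to an aromatic carbon.
The molecule carries 3 separate instances of a hydroxyl group (-OH) meeting every constraint; each maps to a distinct set of atoms, giving 3 matches.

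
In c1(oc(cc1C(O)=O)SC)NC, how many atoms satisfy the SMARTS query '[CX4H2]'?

0

The query [CX4H2] means: sp3 carbon (X4) with exactly two hydrogens.
Check the 12 heavy atoms by environment: 1× o (aromatic, H0, X2) → no; 3× c (aromatic, H0, X3) → no; 1× c (aromatic, H1, X3) → no; 1× C (H0, X3) → no; 1× O (H0, X1) → no; 1× O (H1, X2) → no; 1× S (H0, X2) → no; 2× C (H3, X4) → no; 1× N (H1, X3) → no.
No environment satisfies the query, so 0 matching atoms.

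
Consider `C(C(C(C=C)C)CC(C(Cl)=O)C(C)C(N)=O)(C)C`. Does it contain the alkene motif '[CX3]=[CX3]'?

Yes

The pattern [CX3]=[CX3] describes a non-aromatic C=C double bond between two sp2 carbons — an alkene.
The molecule carries a vinyl group (-CH=CH2), whose atoms satisfy every constraint of the query, so the pattern matches.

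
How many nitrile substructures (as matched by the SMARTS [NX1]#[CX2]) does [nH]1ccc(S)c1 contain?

0

[NX1]#[CX2] is the SMARTS for a nitrile: a nitrogen triple-bonded to a two-connected carbon.
No fragment in the molecule satisfies every constraint, giving 0 matches.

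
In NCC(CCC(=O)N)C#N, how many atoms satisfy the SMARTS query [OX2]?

The query [OX2] means: aliphatic oxygen with two total connections — ether, hydroxyl, or ester single-bond O.
Check the 10 heavy atoms by environment: 4× C (X4) → no; 1× C (X2) → no; 1× N (X1) → no; 1× C (X3) → no; 1× O (X1) → no; 2× N (X3) → no.
No environment satisfies the query, so 0 matching atoms.

0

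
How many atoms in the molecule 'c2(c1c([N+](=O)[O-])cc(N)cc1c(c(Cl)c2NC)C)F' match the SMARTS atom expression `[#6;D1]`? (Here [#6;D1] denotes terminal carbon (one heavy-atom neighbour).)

Check the 19 heavy atoms by environment: 8× c (aromatic, D3) → no; 2× c (aromatic, D2) → no; 1× N (D1) → no; 1× F (D1) → no; 1× N (D2) → no; 2× C (D1) → match; 1× Cl (D1) → no; 1× N (charge +1, D3) → no; 1× O (charge -1, D1) → no; 1× O (D1) → no.
That gives 2 matching atoms.

2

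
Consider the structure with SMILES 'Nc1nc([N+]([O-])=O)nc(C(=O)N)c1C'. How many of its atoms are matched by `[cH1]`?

0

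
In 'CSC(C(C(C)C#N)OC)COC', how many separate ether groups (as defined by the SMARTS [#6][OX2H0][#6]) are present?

[#6][OX2H0][#6] is the SMARTS for an ether: an aliphatic oxygen bridging two carbons with no H on the oxygen.
The molecule carries 2 separate instances of a methoxy ether (-OCH3) meeting every constraint; each maps to a distinct set of atoms, giving 2 matches.

2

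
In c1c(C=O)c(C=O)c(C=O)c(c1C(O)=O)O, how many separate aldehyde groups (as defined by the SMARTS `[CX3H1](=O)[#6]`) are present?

[CX3H1](=O)[#6] is the SMARTS for an aldehyde: an sp2 carbon with one H, double-bonded to O and single-bonded to carbon.
The molecule carries 3 separate instances of an aldehyde (-CHO) meeting every constraint; each maps to a distinct set of atoms, giving 3 matches.

3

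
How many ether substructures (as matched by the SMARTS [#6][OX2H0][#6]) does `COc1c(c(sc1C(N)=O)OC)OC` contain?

[#6][OX2H0][#6] is the SMARTS for an ether: an aliphatic oxygen bridging two carbons with no H on the oxygen.
The molecule carries 3 separate instances of a methoxy ether (-OCH3) meeting every constraint; each maps to a distinct set of atoms, giving 3 matches.

3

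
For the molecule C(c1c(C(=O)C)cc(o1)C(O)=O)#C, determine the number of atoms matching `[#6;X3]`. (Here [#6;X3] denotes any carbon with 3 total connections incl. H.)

6

The query [#6;X3] means: any carbon (aromatic or not) with three total connections.
Check the 13 heavy atoms by environment: 1× o (aromatic, X2) → no; 4× c (aromatic, X3) → match; 2× C (X2) → no; 2× C (X3) → match; 2× O (X1) → no; 1× O (X2) → no; 1× C (X4) → no.
Summing the matching environments: 4 + 2 = 6 matching atoms.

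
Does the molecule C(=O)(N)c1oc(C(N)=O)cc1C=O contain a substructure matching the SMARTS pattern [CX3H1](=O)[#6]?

Yes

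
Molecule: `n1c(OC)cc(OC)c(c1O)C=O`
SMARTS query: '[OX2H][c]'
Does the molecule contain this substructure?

Yes

The pattern [OX2H][c] describes a hydroxyl oxygen attached to an aromatic carbon — a phenol.
The molecule carries a hydroxyl group (-OH), whose atoms satisfy every constraint of the query, so the pattern matches.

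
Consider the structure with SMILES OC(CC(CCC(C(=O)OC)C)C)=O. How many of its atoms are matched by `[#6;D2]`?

Check the 14 heavy atoms by environment: 3× C (D2) → match; 4× C (D3) → no; 3× C (D1) → no; 3× O (D1) → no; 1× O (D2) → no.
That gives 3 matching atoms.

3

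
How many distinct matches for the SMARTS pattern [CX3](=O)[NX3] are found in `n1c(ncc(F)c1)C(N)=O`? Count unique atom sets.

1

[CX3](=O)[NX3] is the SMARTS for an amide: a carbonyl carbon bonded to a trivalent nitrogen.
Exactly one fragment in the molecule meets all constraints, giving 1 match.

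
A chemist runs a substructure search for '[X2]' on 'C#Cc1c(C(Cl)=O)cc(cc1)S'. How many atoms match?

Check the 12 heavy atoms by environment: 6× c (aromatic, X3) → no; 1× S (X2) → match; 1× C (X3) → no; 1× O (X1) → no; 1× Cl (X1) → no; 2× C (X2) → match.
Summing the matching environments: 1 + 2 = 3 matching atoms.

3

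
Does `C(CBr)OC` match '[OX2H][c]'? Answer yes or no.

No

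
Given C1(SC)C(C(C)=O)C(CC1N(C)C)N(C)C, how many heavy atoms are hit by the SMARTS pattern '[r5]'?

5

Check the 16 heavy atoms by environment: 5× C (in 5-ring) → match; 7× C (acyclic) → no; 1× O (acyclic) → no; 2× N (acyclic) → no; 1× S (acyclic) → no.
That gives 5 matching atoms.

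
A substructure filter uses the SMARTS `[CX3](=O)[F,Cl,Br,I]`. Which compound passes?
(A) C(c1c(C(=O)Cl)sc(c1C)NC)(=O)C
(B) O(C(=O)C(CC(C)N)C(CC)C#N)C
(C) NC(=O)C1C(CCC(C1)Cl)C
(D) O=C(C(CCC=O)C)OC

A

[CX3](=O)[F,Cl,Br,I] describes a carbonyl carbon bonded to a halogen (an acyl halide).
(A) contains an acyl chloride (-C(=O)Cl), which satisfies every atom and bond constraint.
(B) has a methyl-ester group (-C(=O)OCH3) but the carbonyl is bonded to -O-C, not to a halogen.
(C) has a chloro substituent but the Cl is not on a carbonyl carbon.
(D) has a methyl-ester group (-C(=O)OCH3) but the carbonyl is bonded to -O-C, not to a halogen.
So the answer is (A).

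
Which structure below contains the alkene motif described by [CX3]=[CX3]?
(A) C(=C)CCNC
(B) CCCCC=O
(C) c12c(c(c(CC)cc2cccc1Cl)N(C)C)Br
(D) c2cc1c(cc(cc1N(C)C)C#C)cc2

A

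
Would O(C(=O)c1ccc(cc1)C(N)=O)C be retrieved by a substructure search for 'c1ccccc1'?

Yes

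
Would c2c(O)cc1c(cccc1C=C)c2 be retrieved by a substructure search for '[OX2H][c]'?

The pattern [OX2H][c] describes a hydroxyl oxygen attached to an aromatic carbon — a phenol.
The molecule carries a hydroxyl group (-OH), whose atoms satisfy every constraint of the query, so the pattern matches.

Yes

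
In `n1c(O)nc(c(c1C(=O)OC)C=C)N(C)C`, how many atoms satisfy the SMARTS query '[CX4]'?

3

The query [CX4] means: C with X4: aliphatic carbon with exactly 4 total connections (bonds + H).
Check the 16 heavy atoms by environment: 2× n (aromatic, X2) → no; 4× c (aromatic, X3) → no; 3× C (X3) → no; 1× O (X1) → no; 2× O (X2) → no; 3× C (X4) → match; 1× N (X3) → no.
That gives 3 matching atoms.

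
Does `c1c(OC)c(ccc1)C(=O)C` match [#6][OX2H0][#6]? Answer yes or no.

The pattern [#6][OX2H0][#6] describes an aliphatic oxygen bridging two carbons with no H on the oxygen — an ether.
The molecule carries a methoxy ether (-OCH3), whose atoms satisfy every constraint of the query, so the pattern matches.

Yes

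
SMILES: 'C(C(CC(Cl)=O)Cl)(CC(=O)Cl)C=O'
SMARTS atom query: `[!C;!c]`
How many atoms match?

6

The query [!C;!c] means: neither aliphatic nor aromatic carbon — same as [!#6].
Check the 13 heavy atoms by environment: 7× C → no; 3× O → match; 3× Cl → match.
Summing the matching environments: 3 + 3 = 6 matching atoms.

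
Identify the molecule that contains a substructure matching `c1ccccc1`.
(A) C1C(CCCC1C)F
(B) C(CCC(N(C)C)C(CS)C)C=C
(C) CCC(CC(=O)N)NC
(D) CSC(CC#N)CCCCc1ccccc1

c1ccccc1 describes six aromatic carbons in a ring (a benzene ring).
(A) has a methyl group (-CH3) but no six-membered all-carbon aromatic ring is present.
(B) has a methyl group (-CH3) but no six-membered all-carbon aromatic ring is present.
(C) has a methyl group (-CH3) but no six-membered all-carbon aromatic ring is present.
(D) contains a phenyl ring, which satisfies every atom and bond constraint.
So the answer is (D).

D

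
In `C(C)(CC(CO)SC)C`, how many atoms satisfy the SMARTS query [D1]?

4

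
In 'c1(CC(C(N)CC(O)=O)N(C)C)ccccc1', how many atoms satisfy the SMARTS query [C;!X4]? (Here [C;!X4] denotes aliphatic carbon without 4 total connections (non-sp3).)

1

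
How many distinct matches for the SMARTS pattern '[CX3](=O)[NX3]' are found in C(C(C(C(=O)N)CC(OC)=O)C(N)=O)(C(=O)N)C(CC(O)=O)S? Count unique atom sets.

3

[CX3](=O)[NX3] is the SMARTS for an amide: a carbonyl carbon bonded to a trivalent nitrogen.
The molecule carries 3 separate instances of a primary amide (-C(=O)NH2) meeting every constraint; each maps to a distinct set of atoms, giving 3 matches.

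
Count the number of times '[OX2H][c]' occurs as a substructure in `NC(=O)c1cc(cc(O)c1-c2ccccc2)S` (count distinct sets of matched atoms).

1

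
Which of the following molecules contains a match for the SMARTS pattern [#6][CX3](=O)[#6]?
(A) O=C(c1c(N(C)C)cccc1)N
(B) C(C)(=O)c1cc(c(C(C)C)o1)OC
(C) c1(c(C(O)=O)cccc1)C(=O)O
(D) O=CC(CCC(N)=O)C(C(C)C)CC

B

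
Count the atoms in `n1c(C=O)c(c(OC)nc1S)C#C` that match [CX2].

The query [CX2] means: C with X2: aliphatic carbon with exactly 2 total connections.
Check the 13 heavy atoms by environment: 2× n (aromatic, X2) → no; 4× c (aromatic, X3) → no; 2× C (X2) → match; 1× S (X2) → no; 1× O (X2) → no; 1× C (X4) → no; 1× C (X3) → no; 1× O (X1) → no.
That gives 2 matching atoms.

2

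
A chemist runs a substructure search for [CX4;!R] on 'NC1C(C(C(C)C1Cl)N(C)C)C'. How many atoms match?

Check the 12 heavy atoms by environment: 5× C (X4, in 5-ring) → no; 1× Cl (X1, acyclic) → no; 4× C (X4, acyclic) → match; 2× N (X3, acyclic) → no.
That gives 4 matching atoms.

4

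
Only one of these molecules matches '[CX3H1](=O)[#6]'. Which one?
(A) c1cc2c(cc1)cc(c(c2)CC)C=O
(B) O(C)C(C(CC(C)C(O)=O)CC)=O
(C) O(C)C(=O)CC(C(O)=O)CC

A

[CX3H1](=O)[#6] describes an sp2 carbon with one H, double-bonded to O and single-bonded to carbon (an aldehyde).
(A) contains an aldehyde (-CHO), which satisfies every atom and bond constraint.
(B) has a methyl-ester group (-C(=O)OCH3) but the carbonyl carbon has H0, not H1.
(C) has a methyl-ester group (-C(=O)OCH3) but the carbonyl carbon has H0, not H1.
So the answer is (A).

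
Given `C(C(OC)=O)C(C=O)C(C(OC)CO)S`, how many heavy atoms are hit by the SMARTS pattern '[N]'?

The query [N] means: uppercase N matches aliphatic (non-aromatic) nitrogen only.
Check the 15 heavy atoms by environment: 9× C → no; 5× O → no; 1× S → no.
No environment satisfies the query, so 0 matching atoms.

0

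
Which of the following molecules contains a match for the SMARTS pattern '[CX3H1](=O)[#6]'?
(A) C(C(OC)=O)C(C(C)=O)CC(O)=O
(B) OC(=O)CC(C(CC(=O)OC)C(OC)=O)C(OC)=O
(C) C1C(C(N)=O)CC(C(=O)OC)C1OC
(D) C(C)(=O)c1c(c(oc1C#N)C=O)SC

[CX3H1](=O)[#6] describes an sp2 carbon with one H, double-bonded to O and single-bonded to carbon (an aldehyde).
(A) has an acetyl/ketone group (-C(=O)CH3) but the carbonyl carbon has H0 (two carbon neighbours), not H1.
(B) has a carboxylic acid group (-C(=O)OH) but the carbonyl carbon has H0 and is bonded to O, not H1.
(C) has a methyl-ester group (-C(=O)OCH3) but the carbonyl carbon has H0, not H1.
(D) contains an aldehyde (-CHO), which satisfies every atom and bond constraint.
So the answer is (D).

D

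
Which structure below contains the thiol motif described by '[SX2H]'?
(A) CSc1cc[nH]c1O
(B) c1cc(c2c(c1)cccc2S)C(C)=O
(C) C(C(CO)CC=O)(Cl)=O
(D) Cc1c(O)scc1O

B

[SX2H] describes an aliphatic sulfur with two connections, one being H (a thiol).
(A) has a hydroxyl group (-OH) but it is an -OH, not an -SH.
(B) contains a thiol (-SH), which satisfies every atom and bond constraint.
(C) has a hydroxyl group (-OH) but it is an -OH, not an -SH.
(D) has a hydroxyl group (-OH) but it is an -OH, not an -SH.
So the answer is (B).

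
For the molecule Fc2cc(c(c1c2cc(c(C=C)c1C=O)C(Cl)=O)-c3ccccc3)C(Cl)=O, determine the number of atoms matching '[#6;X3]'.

The query [#6;X3] means: any carbon (aromatic or not) with three total connections.
Check the 27 heavy atoms by environment: 16× c (aromatic, X3) → match; 5× C (X3) → match; 3× O (X1) → no; 2× Cl (X1) → no; 1× F (X1) → no.
Summing the matching environments: 16 + 5 = 21 matching atoms.

21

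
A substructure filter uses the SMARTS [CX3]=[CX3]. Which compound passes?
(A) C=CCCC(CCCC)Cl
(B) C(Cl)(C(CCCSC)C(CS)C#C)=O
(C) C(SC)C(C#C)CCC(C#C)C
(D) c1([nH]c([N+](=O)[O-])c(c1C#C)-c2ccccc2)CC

[CX3]=[CX3] describes a non-aromatic C=C double bond between two sp2 carbons (an alkene).
(A) contains a vinyl group (-CH=CH2), which satisfies every atom and bond constraint.
(B) has an ethynyl group (-C#CH) but the C-C bond is a triple bond, not a double bond.
(C) has an ethynyl group (-C#CH) but the C-C bond is a triple bond, not a double bond.
(D) has an ethynyl group (-C#CH) but the C-C bond is a triple bond, not a double bond.
So the answer is (A).

A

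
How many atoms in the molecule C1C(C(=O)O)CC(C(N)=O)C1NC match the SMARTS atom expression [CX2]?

0

Check the 13 heavy atoms by environment: 6× C (X4) → no; 2× C (X3) → no; 2× O (X1) → no; 2× N (X3) → no; 1× O (X2) → no.
No environment satisfies the query, so 0 matching atoms.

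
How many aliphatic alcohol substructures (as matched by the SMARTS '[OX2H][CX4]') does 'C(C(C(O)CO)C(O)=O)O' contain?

[OX2H][CX4] is the SMARTS for an aliphatic alcohol: a hydroxyl oxygen bound to an sp3 (X4) carbon.
The molecule carries 3 separate instances of a hydroxyl group (-OH) meeting every constraint; each maps to a distinct set of atoms, giving 3 matches.

3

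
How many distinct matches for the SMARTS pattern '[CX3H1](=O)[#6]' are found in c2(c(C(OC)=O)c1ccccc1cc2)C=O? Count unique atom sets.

1

[CX3H1](=O)[#6] is the SMARTS for an aldehyde: an sp2 carbon with one H, double-bonded to O and single-bonded to carbon.
Exactly one fragment in the molecule meets all constraints, giving 1 match.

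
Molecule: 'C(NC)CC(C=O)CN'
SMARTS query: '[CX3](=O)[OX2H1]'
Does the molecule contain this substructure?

The pattern [CX3](=O)[OX2H1] describes an sp2 carbon double-bonded to O and single-bonded to an -OH oxygen — a carboxylic acid.
The closest candidate here is an aldehyde (-CHO), but there is no singly-bonded oxygen on the carbonyl carbon. No other fragment satisfies the full query, so there is no match.

No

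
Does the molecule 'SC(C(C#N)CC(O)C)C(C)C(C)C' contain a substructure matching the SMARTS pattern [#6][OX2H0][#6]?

The pattern [#6][OX2H0][#6] describes an aliphatic oxygen bridging two carbons with no H on the oxygen — an ether.
The closest candidate here is a hydroxyl group (-OH), but the oxygen has H1, not H0 bridging two carbons. No other fragment satisfies the full query, so there is no match.

No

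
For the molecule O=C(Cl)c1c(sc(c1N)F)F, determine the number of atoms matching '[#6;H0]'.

5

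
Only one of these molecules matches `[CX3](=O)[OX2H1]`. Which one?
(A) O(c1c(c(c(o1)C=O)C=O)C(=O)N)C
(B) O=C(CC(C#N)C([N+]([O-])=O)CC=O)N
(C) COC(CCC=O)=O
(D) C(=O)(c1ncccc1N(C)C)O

D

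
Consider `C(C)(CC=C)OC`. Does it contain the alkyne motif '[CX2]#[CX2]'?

The pattern [CX2]#[CX2] describes a carbon-carbon triple bond — an alkyne.
The closest candidate here is a vinyl group (-CH=CH2), but the C=C is a double bond; both carbons are CX3, not CX2. No other fragment satisfies the full query, so there is no match.

No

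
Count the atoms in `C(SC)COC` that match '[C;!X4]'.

Check the 6 heavy atoms by environment: 4× C (X4) → no; 1× S (X2) → no; 1× O (X2) → no.
No environment satisfies the query, so 0 matching atoms.

0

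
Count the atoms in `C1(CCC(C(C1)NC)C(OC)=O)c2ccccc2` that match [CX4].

8

The query [CX4] means: C with X4: aliphatic carbon with exactly 4 total connections (bonds + H).
Check the 18 heavy atoms by environment: 8× C (X4) → match; 1× C (X3) → no; 1× O (X1) → no; 1× O (X2) → no; 6× c (aromatic, X3) → no; 1× N (X3) → no.
That gives 8 matching atoms.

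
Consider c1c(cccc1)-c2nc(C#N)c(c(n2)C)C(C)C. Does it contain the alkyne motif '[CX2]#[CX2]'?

No

The pattern [CX2]#[CX2] describes a carbon-carbon triple bond — an alkyne.
The closest candidate here is a nitrile (-C#N), but the triple bond is C#N, not C#C. No other fragment satisfies the full query, so there is no match.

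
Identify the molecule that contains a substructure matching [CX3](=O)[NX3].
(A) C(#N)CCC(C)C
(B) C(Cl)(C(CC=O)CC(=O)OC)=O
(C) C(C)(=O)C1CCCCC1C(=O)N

C

[CX3](=O)[NX3] describes a carbonyl carbon bonded to a trivalent nitrogen (an amide).
(A) has a nitrile (-C#N) but the nitrile N is NX1 (triple-bonded), not NX3.
(B) has a methyl-ester group (-C(=O)OCH3) but the carbonyl is bonded to O, not to an NX3 nitrogen.
(C) contains a primary amide (-C(=O)NH2), which satisfies every atom and bond constraint.
So the answer is (C).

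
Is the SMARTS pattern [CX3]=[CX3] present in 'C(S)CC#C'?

No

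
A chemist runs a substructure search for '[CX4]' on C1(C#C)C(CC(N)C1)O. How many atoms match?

The query [CX4] means: C with X4: aliphatic carbon with exactly 4 total connections (bonds + H).
Check the 9 heavy atoms by environment: 5× C (X4) → match; 1× O (X2) → no; 1× N (X3) → no; 2× C (X2) → no.
That gives 5 matching atoms.

5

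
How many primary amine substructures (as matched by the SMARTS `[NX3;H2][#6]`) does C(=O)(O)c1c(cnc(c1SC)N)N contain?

2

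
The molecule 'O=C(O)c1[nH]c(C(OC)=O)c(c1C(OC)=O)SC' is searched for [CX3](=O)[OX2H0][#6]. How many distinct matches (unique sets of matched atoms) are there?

2

[CX3](=O)[OX2H0][#6] is the SMARTS for an ester: a carbonyl carbon bonded to an oxygen that is itself bonded to carbon (no H on that O).
The molecule carries 2 separate instances of a methyl-ester group (-C(=O)OCH3) meeting every constraint; each maps to a distinct set of atoms, giving 2 matches.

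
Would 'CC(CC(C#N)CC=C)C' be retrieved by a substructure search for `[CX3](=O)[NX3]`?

No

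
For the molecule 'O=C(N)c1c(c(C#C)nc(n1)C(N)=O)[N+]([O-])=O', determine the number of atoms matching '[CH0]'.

The query [CH0] means: aliphatic carbon with no attached hydrogen.
Check the 17 heavy atoms by environment: 2× n (aromatic, H0) → no; 4× c (aromatic, H0) → no; 1× N (charge +1, H0) → no; 1× O (charge -1, H0) → no; 3× O (H0) → no; 3× C (H0) → match; 1× C (H1) → no; 2× N (H2) → no.
That gives 3 matching atoms.

3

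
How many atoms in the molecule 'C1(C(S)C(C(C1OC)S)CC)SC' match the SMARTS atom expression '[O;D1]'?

The query [O;D1] means: aliphatic oxygen bonded to exactly one heavy atom.
Check the 13 heavy atoms by environment: 5× C (D3) → no; 2× S (D1) → no; 1× S (D2) → no; 3× C (D1) → no; 1× O (D2) → no; 1× C (D2) → no.
No environment satisfies the query, so 0 matching atoms.

0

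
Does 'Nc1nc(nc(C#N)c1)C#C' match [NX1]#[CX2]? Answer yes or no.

Yes

The pattern [NX1]#[CX2] describes a nitrogen triple-bonded to a two-connected carbon — a nitrile.
The molecule carries a nitrile (-C#N), whose atoms satisfy every constraint of the query, so the pattern matches.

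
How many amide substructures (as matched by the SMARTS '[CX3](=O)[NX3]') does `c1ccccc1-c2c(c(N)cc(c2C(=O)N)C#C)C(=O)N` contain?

2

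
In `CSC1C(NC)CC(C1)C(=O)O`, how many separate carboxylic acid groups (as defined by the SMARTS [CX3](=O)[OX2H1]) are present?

1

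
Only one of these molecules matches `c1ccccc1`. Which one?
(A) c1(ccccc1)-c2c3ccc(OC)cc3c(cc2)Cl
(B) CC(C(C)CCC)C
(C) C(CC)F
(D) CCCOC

A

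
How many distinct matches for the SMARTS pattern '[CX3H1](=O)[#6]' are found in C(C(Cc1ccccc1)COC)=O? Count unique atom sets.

[CX3H1](=O)[#6] is the SMARTS for an aldehyde: an sp2 carbon with one H, double-bonded to O and single-bonded to carbon.
Exactly one fragment in the molecule meets all constraints, giving 1 match.

1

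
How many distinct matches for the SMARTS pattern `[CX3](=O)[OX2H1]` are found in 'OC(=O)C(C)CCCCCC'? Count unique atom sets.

[CX3](=O)[OX2H1] is the SMARTS for a carboxylic acid: an sp2 carbon double-bonded to O and single-bonded to an -OH oxygen.
Exactly one fragment in the molecule meets all constraints, giving 1 match.

1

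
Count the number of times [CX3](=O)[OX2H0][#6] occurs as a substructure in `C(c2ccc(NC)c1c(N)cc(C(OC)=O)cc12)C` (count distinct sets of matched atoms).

[CX3](=O)[OX2H0][#6] is the SMARTS for an ester: a carbonyl carbon bonded to an oxygen that is itself bonded to carbon (no H on that O).
Exactly one fragment in the molecule meets all constraints, giving 1 match.

1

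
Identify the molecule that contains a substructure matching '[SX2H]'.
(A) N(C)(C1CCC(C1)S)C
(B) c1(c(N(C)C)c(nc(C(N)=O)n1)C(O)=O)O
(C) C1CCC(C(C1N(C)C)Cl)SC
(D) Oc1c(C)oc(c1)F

A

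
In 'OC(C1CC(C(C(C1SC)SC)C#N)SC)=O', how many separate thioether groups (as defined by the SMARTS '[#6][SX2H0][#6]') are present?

3

[#6][SX2H0][#6] is the SMARTS for a thioether: an aliphatic sulfur bridging two carbons with no H on the sulfur.
The molecule carries 3 separate instances of a methylthio ether (-SCH3) meeting every constraint; each maps to a distinct set of atoms, giving 3 matches.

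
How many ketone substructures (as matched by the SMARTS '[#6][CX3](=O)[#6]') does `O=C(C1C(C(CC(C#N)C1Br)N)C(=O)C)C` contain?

2

[#6][CX3](=O)[#6] is the SMARTS for a ketone: a carbonyl carbon (no H) flanked by two carbons.
The molecule carries 2 separate instances of an acetyl/ketone group (-C(=O)CH3) meeting every constraint; each maps to a distinct set of atoms, giving 2 matches.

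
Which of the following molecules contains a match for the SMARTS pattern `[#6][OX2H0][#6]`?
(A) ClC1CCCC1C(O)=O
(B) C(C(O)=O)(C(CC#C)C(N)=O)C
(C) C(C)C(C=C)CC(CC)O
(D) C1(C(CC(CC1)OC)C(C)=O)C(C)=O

D

[#6][OX2H0][#6] describes an aliphatic oxygen bridging two carbons with no H on the oxygen (an ether).
(A) has a carboxylic acid group (-C(=O)OH) but the -OH oxygen has H1; the =O is OX1, not OX2.
(B) has a carboxylic acid group (-C(=O)OH) but the -OH oxygen has H1; the =O is OX1, not OX2.
(C) has a hydroxyl group (-OH) but the oxygen has H1, not H0 bridging two carbons.
(D) contains a methoxy ether (-OCH3), which satisfies every atom and bond constraint.
So the answer is (D).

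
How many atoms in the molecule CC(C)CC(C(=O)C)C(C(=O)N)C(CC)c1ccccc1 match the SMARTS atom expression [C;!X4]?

2

The query [C;!X4] means: aliphatic carbon that does not have four total connections.
Check the 21 heavy atoms by environment: 10× C (X4) → no; 6× c (aromatic, X3) → no; 2× C (X3) → match; 2× O (X1) → no; 1× N (X3) → no.
That gives 2 matching atoms.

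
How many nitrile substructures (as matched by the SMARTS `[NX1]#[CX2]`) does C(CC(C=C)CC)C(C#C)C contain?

0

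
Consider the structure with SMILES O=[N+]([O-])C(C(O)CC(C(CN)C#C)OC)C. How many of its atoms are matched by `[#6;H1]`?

The query [#6;H1] means: any carbon bearing exactly one hydrogen.
Check the 16 heavy atoms by environment: 2× C (H3) → no; 5× C (H1) → match; 2× C (H2) → no; 1× N (H2) → no; 1× N (charge +1, H0) → no; 1× O (charge -1, H0) → no; 2× O (H0) → no; 1× C (H0) → no; 1× O (H1) → no.
That gives 5 matching atoms.

5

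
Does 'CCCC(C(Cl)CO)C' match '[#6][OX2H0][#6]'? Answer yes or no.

No

The pattern [#6][OX2H0][#6] describes an aliphatic oxygen bridging two carbons with no H on the oxygen — an ether.
The closest candidate here is a hydroxyl group (-OH), but the oxygen has H1, not H0 bridging two carbons. No other fragment satisfies the full query, so there is no match.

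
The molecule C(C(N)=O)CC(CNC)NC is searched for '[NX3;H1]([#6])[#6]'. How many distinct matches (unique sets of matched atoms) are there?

2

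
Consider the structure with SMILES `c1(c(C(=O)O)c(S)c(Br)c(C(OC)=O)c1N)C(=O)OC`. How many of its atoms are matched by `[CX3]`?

3

Check the 20 heavy atoms by environment: 6× c (aromatic, X3) → no; 3× C (X3) → match; 3× O (X1) → no; 3× O (X2) → no; 2× C (X4) → no; 1× N (X3) → no; 1× Br (X1) → no; 1× S (X2) → no.
That gives 3 matching atoms.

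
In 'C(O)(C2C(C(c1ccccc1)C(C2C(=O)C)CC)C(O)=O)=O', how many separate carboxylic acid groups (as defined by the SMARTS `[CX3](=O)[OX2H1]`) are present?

2

[CX3](=O)[OX2H1] is the SMARTS for a carboxylic acid: an sp2 carbon double-bonded to O and single-bonded to an -OH oxygen.
The molecule carries 2 separate instances of a carboxylic acid group (-C(=O)OH) meeting every constraint; each maps to a distinct set of atoms, giving 2 matches.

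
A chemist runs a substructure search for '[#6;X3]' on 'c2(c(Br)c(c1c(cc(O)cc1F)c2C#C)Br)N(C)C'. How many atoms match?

Check the 19 heavy atoms by environment: 10× c (aromatic, X3) → match; 1× N (X3) → no; 2× C (X4) → no; 1× F (X1) → no; 1× O (X2) → no; 2× C (X2) → no; 2× Br (X1) → no.
That gives 10 matching atoms.

10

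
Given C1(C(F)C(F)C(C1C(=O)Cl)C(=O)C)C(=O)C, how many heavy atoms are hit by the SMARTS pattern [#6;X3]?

Check the 16 heavy atoms by environment: 7× C (X4) → no; 3× C (X3) → match; 3× O (X1) → no; 2× F (X1) → no; 1× Cl (X1) → no.
That gives 3 matching atoms.

3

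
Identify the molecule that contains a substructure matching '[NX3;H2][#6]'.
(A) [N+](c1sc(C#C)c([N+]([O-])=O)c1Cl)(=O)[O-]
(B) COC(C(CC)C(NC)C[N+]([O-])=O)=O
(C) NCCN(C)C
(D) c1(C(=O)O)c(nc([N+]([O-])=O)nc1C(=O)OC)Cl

C

[NX3;H2][#6] describes a trivalent nitrogen with two H attached to carbon (a primary amine).
(A) has a nitro group (-[N+](=O)[O-]) but the nitrogen is [N+] with no H, not NX3H2.
(B) has an N-methylamino group (-NHCH3) but the nitrogen bears two carbons and only one H (H1), not H2.
(C) contains a primary amino group (-NH2), which satisfies every atom and bond constraint.
(D) has a nitro group (-[N+](=O)[O-]) but the nitrogen is [N+] with no H, not NX3H2.
So the answer is (C).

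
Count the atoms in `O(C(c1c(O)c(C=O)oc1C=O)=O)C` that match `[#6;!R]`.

Check the 14 heavy atoms by environment: 1× o (aromatic, in 5-ring) → no; 4× c (aromatic, in 5-ring) → no; 4× C (acyclic) → match; 5× O (acyclic) → no.
That gives 4 matching atoms.

4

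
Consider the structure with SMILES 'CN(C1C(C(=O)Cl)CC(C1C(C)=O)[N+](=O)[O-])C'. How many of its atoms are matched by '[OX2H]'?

The query [OX2H] means: aliphatic oxygen with two connections, one of which is H — an -OH oxygen.
Check the 17 heavy atoms by environment: 4× C (H1, X4) → no; 1× C (H2, X4) → no; 1× N (charge +1, H0, X3) → no; 1× O (charge -1, H0, X1) → no; 3× O (H0, X1) → no; 2× C (H0, X3) → no; 3× C (H3, X4) → no; 1× Cl (H0, X1) → no; 1× N (H0, X3) → no.
No environment satisfies the query, so 0 matching atoms.

0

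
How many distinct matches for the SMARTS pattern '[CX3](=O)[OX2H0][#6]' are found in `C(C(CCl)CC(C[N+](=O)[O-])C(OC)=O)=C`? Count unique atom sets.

1

[CX3](=O)[OX2H0][#6] is the SMARTS for an ester: a carbonyl carbon bonded to an oxygen that is itself bonded to carbon (no H on that O).
Exactly one fragment in the molecule meets all constraints, giving 1 match.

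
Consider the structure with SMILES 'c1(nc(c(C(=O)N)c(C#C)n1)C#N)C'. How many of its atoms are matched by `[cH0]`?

4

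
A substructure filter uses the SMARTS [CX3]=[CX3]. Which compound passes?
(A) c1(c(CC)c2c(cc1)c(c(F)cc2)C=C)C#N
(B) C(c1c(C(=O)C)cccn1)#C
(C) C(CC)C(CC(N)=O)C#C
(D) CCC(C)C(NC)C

[CX3]=[CX3] describes a non-aromatic C=C double bond between two sp2 carbons (an alkene).
(A) contains a vinyl group (-CH=CH2), which satisfies every atom and bond constraint.
(B) has an ethynyl group (-C#CH) but the C-C bond is a triple bond, not a double bond.
(C) has an ethynyl group (-C#CH) but the C-C bond is a triple bond, not a double bond.
(D) has an ethyl group (-CH2CH3) but its C-C bond is a single bond between CX4 carbons, not CX3=CX3.
So the answer is (A).

A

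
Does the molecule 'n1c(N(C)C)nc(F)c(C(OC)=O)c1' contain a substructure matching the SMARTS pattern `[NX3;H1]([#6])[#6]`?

No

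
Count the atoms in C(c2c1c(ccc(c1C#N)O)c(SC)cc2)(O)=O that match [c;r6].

The query [c;r6] means: aromatic carbon that belongs to a six-membered ring.
Check the 18 heavy atoms by environment: 10× c (aromatic, in 6-ring) → match; 1× S (acyclic) → no; 3× C (acyclic) → no; 3× O (acyclic) → no; 1× N (acyclic) → no.
That gives 10 matching atoms.

10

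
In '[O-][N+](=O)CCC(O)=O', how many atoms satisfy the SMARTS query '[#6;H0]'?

1

The query [#6;H0] means: any carbon with no attached hydrogen.
Check the 8 heavy atoms by environment: 2× C (H2) → no; 1× N (charge +1, H0) → no; 1× O (charge -1, H0) → no; 2× O (H0) → no; 1× C (H0) → match; 1× O (H1) → no.
That gives 1 matching atom.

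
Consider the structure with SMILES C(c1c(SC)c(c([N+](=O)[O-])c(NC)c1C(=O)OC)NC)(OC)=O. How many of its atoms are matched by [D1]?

Check the 23 heavy atoms by environment: 6× c (aromatic, D3) → no; 1× N (charge +1, D3) → no; 1× O (charge -1, D1) → match; 3× O (D1) → match; 2× C (D3) → no; 2× O (D2) → no; 5× C (D1) → match; 1× S (D2) → no; 2× N (D2) → no.
Summing the matching environments: 1 + 3 + 5 = 9 matching atoms.

9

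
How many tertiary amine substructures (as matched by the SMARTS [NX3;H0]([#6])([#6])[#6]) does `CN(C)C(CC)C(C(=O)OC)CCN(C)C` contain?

2

[NX3;H0]([#6])([#6])[#6] is the SMARTS for a tertiary amine: a trivalent nitrogen with no H, bonded to three carbons.
The molecule carries 2 separate instances of a dimethylamino group (-N(CH3)2) meeting every constraint; each maps to a distinct set of atoms, giving 2 matches.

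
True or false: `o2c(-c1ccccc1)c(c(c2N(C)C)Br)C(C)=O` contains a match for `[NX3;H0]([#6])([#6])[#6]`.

True

The pattern [NX3;H0]([#6])([#6])[#6] describes a trivalent nitrogen with no H, bonded to three carbons — a tertiary amine.
The molecule carries a dimethylamino group (-N(CH3)2), whose atoms satisfy every constraint of the query, so the pattern matches.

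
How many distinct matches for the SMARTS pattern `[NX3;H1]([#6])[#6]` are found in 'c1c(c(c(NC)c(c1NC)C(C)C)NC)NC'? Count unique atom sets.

[NX3;H1]([#6])[#6] is the SMARTS for a secondary amine: a trivalent nitrogen with one H, bonded to two carbons.
The molecule carries 4 separate instances of an N-methylamino group (-NHCH3) meeting every constraint; each maps to a distinct set of atoms, giving 4 matches.

4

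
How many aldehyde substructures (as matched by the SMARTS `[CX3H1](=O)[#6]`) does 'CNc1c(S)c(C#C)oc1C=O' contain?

1

[CX3H1](=O)[#6] is the SMARTS for an aldehyde: an sp2 carbon with one H, double-bonded to O and single-bonded to carbon.
Exactly one fragment in the molecule meets all constraints, giving 1 match.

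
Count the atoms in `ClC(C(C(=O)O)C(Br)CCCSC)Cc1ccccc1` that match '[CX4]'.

The query [CX4] means: C with X4: aliphatic carbon with exactly 4 total connections (bonds + H).
Check the 20 heavy atoms by environment: 8× C (X4) → match; 1× S (X2) → no; 6× c (aromatic, X3) → no; 1× C (X3) → no; 1× O (X1) → no; 1× O (X2) → no; 1× Cl (X1) → no; 1× Br (X1) → no.
That gives 8 matching atoms.

8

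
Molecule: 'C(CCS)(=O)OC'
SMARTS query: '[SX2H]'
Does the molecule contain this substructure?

The pattern [SX2H] describes an aliphatic sulfur with two connections, one being H — a thiol.
The molecule carries a thiol (-SH), whose atoms satisfy every constraint of the query, so the pattern matches.

Yes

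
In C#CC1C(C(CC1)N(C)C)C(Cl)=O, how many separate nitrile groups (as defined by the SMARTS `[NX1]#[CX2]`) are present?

0

[NX1]#[CX2] is the SMARTS for a nitrile: a nitrogen triple-bonded to a two-connected carbon.
No fragment in the molecule satisfies every constraint, giving 0 matches.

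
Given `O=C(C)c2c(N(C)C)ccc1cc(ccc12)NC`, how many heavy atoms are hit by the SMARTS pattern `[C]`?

The query [C] means: uppercase C matches aliphatic (non-aromatic) carbon only.
Check the 18 heavy atoms by environment: 10× c (aromatic) → no; 5× C → match; 1× O → no; 2× N → no.
That gives 5 matching atoms.

5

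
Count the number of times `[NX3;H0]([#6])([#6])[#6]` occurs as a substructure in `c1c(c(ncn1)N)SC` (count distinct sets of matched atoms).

0

[NX3;H0]([#6])([#6])[#6] is the SMARTS for a tertiary amine: a trivalent nitrogen with no H, bonded to three carbons.
The molecule has a primary amino group (-NH2), but the nitrogen has H2, not H0 with three carbons; nothing else fits, so there are 0 matches.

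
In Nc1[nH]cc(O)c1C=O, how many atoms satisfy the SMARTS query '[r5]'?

5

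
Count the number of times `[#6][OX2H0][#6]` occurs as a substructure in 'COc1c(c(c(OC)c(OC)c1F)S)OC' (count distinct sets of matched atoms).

4

[#6][OX2H0][#6] is the SMARTS for an ether: an aliphatic oxygen bridging two carbons with no H on the oxygen.
The molecule carries 4 separate instances of a methoxy ether (-OCH3) meeting every constraint; each maps to a distinct set of atoms, giving 4 matches.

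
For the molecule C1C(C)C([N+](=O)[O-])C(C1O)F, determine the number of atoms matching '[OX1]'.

2

The query [OX1] means: aliphatic oxygen with one total connection — typically a carbonyl =O or an oxide.
Check the 11 heavy atoms by environment: 6× C (X4) → no; 1× O (X2) → no; 1× N (charge +1, X3) → no; 1× O (charge -1, X1) → match; 1× O (X1) → match; 1× F (X1) → no.
Summing the matching environments: 1 + 1 = 2 matching atoms.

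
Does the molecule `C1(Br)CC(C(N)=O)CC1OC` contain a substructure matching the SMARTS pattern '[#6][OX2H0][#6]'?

Yes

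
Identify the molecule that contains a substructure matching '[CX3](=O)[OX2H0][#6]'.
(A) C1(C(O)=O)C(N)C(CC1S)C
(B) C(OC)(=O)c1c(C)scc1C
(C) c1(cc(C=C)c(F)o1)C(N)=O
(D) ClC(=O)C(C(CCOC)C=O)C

[CX3](=O)[OX2H0][#6] describes a carbonyl carbon bonded to an oxygen that is itself bonded to carbon (no H on that O) (an ester).
(A) has a carboxylic acid group (-C(=O)OH) but the singly-bonded O carries H (OX2H1, not H0).
(B) contains a methyl-ester group (-C(=O)OCH3), which satisfies every atom and bond constraint.
(C) has a primary amide (-C(=O)NH2) but the carbonyl is bonded to N, not to an O-C linkage.
(D) has a methoxy ether (-OCH3) but the ether oxygen is not adjacent to a C=O carbon.
So the answer is (B).

B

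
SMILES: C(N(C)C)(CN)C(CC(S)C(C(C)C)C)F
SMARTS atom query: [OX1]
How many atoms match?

The query [OX1] means: aliphatic oxygen with one total connection — typically a carbonyl =O or an oxide.
Check the 16 heavy atoms by environment: 12× C (X4) → no; 1× F (X1) → no; 2× N (X3) → no; 1× S (X2) → no.
No environment satisfies the query, so 0 matching atoms.

0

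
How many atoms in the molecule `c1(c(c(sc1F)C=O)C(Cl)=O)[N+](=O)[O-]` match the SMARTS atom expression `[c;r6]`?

The query [c;r6] means: aromatic carbon that belongs to a six-membered ring.
Check the 14 heavy atoms by environment: 1× s (aromatic, in 5-ring) → no; 4× c (aromatic, in 5-ring) → no; 2× C (acyclic) → no; 3× O (acyclic) → no; 1× Cl (acyclic) → no; 1× F (acyclic) → no; 1× N (charge +1, acyclic) → no; 1× O (charge -1, acyclic) → no.
No environment satisfies the query, so 0 matching atoms.

0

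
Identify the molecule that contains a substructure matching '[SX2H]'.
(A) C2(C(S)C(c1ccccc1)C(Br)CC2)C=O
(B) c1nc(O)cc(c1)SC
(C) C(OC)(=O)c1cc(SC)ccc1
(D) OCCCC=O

A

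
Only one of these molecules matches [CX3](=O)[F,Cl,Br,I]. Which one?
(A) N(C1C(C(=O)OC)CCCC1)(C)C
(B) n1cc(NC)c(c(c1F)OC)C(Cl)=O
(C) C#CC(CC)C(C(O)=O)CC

B

[CX3](=O)[F,Cl,Br,I] describes a carbonyl carbon bonded to a halogen (an acyl halide).
(A) has a methyl-ester group (-C(=O)OCH3) but the carbonyl is bonded to -O-C, not to a halogen.
(B) contains an acyl chloride (-C(=O)Cl), which satisfies every atom and bond constraint.
(C) has a carboxylic acid group (-C(=O)OH) but the carbonyl is bonded to -OH, not to a halogen.
So the answer is (B).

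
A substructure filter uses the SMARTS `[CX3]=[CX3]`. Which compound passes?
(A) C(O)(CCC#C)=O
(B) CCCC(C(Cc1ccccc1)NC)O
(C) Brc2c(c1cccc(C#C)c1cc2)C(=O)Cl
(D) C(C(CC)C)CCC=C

[CX3]=[CX3] describes a non-aromatic C=C double bond between two sp2 carbons (an alkene).
(A) has an ethynyl group (-C#CH) but the C-C bond is a triple bond, not a double bond.
(B) has an ethyl group (-CH2CH3) but its C-C bond is a single bond between CX4 carbons, not CX3=CX3.
(C) has an ethynyl group (-C#CH) but the C-C bond is a triple bond, not a double bond.
(D) contains a vinyl group (-CH=CH2), which satisfies every atom and bond constraint.
So the answer is (D).

D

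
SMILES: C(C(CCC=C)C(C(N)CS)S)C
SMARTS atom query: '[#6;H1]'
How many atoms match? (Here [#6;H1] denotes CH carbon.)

4

Check the 13 heavy atoms by environment: 5× C (H2) → no; 4× C (H1) → match; 1× N (H2) → no; 2× S (H1) → no; 1× C (H3) → no.
That gives 4 matching atoms.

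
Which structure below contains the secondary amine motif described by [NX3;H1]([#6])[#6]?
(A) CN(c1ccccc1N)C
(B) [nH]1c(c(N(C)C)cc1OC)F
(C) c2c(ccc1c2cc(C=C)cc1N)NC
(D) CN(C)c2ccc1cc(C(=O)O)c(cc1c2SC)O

C

[NX3;H1]([#6])[#6] describes a trivalent nitrogen with one H, bonded to two carbons (a secondary amine).
(A) has a dimethylamino group (-N(CH3)2) but the nitrogen has H0, not H1.
(B) has a dimethylamino group (-N(CH3)2) but the nitrogen has H0, not H1.
(C) contains an N-methylamino group (-NHCH3), which satisfies every atom and bond constraint.
(D) has a dimethylamino group (-N(CH3)2) but the nitrogen has H0, not H1.
So the answer is (C).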